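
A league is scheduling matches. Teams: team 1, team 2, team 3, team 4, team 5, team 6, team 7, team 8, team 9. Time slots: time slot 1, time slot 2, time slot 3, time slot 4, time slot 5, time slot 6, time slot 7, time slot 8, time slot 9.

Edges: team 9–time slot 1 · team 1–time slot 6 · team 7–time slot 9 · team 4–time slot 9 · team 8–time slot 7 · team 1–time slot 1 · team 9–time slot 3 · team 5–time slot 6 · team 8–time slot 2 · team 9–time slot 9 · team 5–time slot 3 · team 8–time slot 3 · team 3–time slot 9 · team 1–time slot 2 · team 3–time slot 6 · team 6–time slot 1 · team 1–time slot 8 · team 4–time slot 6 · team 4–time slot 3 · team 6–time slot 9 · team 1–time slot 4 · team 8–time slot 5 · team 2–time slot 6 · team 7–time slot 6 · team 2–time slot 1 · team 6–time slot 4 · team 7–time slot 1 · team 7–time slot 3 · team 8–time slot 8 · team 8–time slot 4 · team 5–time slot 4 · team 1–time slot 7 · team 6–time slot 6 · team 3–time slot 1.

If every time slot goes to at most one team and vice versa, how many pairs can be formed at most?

7

For example, pair team 1–time slot 7, team 2–time slot 1, team 3–time slot 6, team 4–time slot 9, team 5–time slot 3, team 6–time slot 4, team 8–time slot 8.
The set {team 2, team 3, team 4, team 5, team 6, team 7, team 9} has only 5 neighbours ({time slot 1, time slot 3, time slot 4, time slot 6, time slot 9}), so by Hall's theorem at most 7 of the 9 teams can be matched.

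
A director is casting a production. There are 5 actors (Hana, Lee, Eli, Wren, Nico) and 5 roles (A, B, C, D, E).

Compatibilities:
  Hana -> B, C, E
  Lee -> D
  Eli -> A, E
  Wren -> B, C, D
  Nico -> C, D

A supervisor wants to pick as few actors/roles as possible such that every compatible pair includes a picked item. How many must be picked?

5

{Hana, Lee, Eli, Wren, Nico} is a vertex cover of size 5: every edge has an endpoint in this set.
No smaller cover exists because Hana–E, Lee–D, Eli–A, Wren–B, Nico–C is a matching of size 5, and a cover must include an endpoint of each of these disjoint edges (König's theorem).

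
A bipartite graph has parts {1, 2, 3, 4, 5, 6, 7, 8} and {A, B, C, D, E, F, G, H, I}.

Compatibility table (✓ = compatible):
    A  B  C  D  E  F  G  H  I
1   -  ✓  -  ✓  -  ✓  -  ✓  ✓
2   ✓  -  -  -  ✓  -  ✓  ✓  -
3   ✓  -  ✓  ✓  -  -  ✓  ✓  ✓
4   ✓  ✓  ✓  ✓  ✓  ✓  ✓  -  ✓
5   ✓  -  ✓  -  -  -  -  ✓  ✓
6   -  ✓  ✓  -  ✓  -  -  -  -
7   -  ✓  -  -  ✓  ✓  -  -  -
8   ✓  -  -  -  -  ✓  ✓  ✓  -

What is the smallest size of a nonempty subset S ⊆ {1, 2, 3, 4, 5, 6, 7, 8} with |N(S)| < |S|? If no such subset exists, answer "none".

A matching saturating every left vertex exists, for instance 1→H, 2→E, 3→G, 4→A, 5→I, 6→C, 7→B, 8→F.
By Hall's marriage theorem, this means |N(S)| ≥ |S| for every subset S, so no violating subset exists.

none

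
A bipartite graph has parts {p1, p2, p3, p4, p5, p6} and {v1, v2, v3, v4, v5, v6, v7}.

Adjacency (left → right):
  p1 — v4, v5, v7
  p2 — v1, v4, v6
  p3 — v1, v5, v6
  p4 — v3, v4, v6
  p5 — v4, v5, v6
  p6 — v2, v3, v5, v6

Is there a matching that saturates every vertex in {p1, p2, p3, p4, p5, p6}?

Yes

For example, pair p1-v7, p2-v1, p3-v5, p4-v4, p5-v6, p6-v2.
All 6 left vertices are covered.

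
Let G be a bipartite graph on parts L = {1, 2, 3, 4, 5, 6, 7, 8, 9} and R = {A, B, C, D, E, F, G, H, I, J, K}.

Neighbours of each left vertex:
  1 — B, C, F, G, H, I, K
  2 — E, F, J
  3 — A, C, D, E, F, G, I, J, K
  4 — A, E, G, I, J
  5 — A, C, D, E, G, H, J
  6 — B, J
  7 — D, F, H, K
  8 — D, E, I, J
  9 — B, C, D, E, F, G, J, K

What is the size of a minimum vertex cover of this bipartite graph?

A maximum matching has 9 edges (e.g. 1–H, 2–E, 3–K, 4–A, 5–G, 6–B, 7–F, 8–D, 9–J).
By König's theorem the minimum vertex cover has the same size. One such cover is {1, 2, 3, 4, 5, 6, 7, 8, 9}.

9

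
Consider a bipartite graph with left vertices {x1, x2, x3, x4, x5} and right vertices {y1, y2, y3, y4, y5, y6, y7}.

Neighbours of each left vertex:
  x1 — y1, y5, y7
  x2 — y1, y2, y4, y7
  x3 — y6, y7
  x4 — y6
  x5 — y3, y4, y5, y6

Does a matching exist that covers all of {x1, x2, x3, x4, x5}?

A valid assignment of size 5: x1-y5, x2-y1, x3-y7, x4-y6, x5-y3.
All 5 left vertices are covered.

Yes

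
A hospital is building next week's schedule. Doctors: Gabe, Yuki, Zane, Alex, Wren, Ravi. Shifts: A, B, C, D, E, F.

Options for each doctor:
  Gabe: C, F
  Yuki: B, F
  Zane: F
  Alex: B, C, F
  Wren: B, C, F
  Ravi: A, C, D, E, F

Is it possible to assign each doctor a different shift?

The set {Gabe, Yuki, Zane, Alex, Wren} has only 3 neighbours ({B, C, F}), so by Hall's theorem at most 4 of the 6 doctors can be matched.
Hence no matching covers every doctor.

No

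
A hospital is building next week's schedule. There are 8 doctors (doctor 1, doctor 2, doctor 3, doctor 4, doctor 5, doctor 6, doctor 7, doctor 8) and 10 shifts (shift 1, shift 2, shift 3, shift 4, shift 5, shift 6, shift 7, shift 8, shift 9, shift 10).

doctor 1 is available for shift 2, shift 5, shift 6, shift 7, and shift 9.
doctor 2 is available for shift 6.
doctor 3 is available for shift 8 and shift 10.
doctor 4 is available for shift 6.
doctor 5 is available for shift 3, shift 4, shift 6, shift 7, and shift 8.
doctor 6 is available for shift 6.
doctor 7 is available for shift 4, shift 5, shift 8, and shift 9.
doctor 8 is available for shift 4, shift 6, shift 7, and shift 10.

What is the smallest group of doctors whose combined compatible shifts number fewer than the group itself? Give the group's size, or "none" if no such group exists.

Take S = {doctor 2, doctor 4}. Its neighbourhood is {shift 6}, so |N(S)| = 1 < |S| = 2.
No single vertex violates Hall's condition since each has at least one neighbour, so 2 is the minimum.

2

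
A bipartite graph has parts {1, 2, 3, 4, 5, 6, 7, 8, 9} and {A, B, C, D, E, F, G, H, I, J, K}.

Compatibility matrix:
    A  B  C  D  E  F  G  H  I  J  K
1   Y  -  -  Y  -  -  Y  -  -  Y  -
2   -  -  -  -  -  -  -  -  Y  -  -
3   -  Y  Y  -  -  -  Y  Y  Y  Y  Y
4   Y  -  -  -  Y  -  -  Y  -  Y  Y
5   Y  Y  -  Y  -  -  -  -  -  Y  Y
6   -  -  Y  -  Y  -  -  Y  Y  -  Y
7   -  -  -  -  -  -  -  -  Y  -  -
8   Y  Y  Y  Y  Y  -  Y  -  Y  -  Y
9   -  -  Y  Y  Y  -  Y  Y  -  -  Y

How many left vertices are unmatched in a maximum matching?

1

One maximum matching: 1→D, 2→I, 3→K, 4→E, 5→J, 6→H, 8→A, 9→G.
The set {2, 7} has only 1 neighbour ({I}), so by Hall's theorem at most 8 of the 9 left vertices can be matched.
That matches 8 of the 9, leaving 1 unmatched; no matching can do better.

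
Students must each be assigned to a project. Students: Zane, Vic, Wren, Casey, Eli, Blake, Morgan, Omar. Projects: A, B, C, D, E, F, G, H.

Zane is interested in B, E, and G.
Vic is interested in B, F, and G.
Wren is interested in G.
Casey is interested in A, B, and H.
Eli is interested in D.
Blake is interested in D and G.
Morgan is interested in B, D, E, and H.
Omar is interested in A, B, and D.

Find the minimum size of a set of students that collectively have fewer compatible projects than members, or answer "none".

Take S = {Wren, Eli, Blake}. Its neighbourhood is {D, G}, so |N(S)| = 2 < |S| = 3.
Every subset of size less than 3 has at least as many neighbours as members, so 3 is the minimum.

3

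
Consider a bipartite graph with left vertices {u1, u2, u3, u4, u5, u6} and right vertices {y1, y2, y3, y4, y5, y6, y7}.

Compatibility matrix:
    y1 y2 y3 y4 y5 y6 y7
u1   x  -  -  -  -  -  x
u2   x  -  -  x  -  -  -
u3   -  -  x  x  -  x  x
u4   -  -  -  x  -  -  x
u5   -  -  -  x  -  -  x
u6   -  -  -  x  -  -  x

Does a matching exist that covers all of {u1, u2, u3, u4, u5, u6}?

The set {u1, u2, u4, u5, u6} has only 3 neighbours ({y1, y4, y7}), so by Hall's theorem at most 4 of the 6 left vertices can be matched.
Hence no matching covers every left vertex.

No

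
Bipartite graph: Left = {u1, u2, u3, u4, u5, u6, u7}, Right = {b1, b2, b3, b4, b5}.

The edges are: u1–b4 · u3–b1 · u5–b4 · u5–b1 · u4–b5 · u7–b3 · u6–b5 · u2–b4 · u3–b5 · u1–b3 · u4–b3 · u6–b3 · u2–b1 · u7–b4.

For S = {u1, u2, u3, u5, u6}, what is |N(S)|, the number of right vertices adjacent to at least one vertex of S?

The union of neighbours of {u1, u2, u3, u5, u6} is {b1, b3, b4, b5}, which has 4 elements.
Since |N(S)| = 4 < |S| = 5, Hall's condition fails for this subset.

4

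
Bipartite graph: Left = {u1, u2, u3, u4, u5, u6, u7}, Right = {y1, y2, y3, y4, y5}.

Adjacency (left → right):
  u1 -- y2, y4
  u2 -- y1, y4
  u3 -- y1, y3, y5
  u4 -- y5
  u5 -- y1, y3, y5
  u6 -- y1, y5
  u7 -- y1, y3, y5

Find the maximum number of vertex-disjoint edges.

One maximum matching: u1-y2, u2-y4, u3-y1, u4-y5, u5-y3.
The set {u3, u4, u5, u6, u7} has only 3 neighbours ({y1, y3, y5}), so by Hall's theorem at most 5 of the 7 left vertices can be matched.

5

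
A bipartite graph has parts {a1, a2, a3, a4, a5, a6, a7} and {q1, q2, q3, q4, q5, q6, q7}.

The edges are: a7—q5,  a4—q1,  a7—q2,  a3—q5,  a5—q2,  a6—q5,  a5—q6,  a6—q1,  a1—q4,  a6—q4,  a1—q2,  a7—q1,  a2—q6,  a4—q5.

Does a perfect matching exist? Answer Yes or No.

The set {a1, a2, a3, a4, a5, a6, a7} has only 5 neighbours ({q1, q2, q4, q5, q6}), so by Hall's theorem at most 5 of the 7 left vertices can be matched.
Hence no matching covers every left vertex.

No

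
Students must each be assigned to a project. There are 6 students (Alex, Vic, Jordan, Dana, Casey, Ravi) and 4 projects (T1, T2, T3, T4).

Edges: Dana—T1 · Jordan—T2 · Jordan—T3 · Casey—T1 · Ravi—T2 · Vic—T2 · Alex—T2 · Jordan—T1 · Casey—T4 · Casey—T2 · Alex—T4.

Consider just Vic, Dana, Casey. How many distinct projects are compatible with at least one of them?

The union of neighbours of {Vic, Dana, Casey} is {T1, T2, T4}, which has 3 elements.
Since |N(S)| = 3 ≥ |S| = 3, Hall's condition holds for this subset.

3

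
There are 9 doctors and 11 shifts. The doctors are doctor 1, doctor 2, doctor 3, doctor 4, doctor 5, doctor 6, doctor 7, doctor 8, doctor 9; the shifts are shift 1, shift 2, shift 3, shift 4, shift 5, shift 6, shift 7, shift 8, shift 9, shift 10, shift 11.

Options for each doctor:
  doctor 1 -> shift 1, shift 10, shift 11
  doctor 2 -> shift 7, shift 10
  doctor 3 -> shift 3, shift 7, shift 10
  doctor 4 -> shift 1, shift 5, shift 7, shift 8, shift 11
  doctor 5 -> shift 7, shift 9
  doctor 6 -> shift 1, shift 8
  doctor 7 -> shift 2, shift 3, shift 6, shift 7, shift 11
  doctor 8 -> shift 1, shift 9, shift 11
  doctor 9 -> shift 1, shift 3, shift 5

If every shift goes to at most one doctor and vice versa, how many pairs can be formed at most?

For example, pair doctor 1–shift 1, doctor 2–shift 10, doctor 3–shift 3, doctor 4–shift 7, doctor 5–shift 9, doctor 6–shift 8, doctor 7–shift 6, doctor 8–shift 11, doctor 9–shift 5.
All 9 doctors are matched, so no larger matching exists.

9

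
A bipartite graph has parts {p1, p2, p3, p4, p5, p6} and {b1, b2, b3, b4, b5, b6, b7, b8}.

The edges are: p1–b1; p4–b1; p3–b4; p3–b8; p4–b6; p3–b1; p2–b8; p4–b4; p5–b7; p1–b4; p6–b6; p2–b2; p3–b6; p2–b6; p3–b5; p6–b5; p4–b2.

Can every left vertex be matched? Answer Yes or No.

For example, pair p1→b4, p2→b8, p3→b1, p4→b6, p5→b7, p6→b5.
Every left vertex is matched, so this matching saturates all of them.

Yes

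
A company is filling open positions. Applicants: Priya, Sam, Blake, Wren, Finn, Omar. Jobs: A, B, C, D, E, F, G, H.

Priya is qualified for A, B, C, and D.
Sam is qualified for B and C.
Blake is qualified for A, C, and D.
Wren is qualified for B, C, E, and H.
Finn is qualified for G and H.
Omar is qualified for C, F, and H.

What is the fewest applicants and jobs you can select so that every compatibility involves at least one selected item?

6

The 6 edges Priya–A, Sam–C, Blake–D, Wren–B, Finn–G, Omar–F form a matching, so any vertex cover needs at least 6 vertices (one per matched edge).
Conversely {Priya, Sam, Blake, Wren, Finn, Omar} meets every edge and has exactly 6 vertices, so 6 is optimal.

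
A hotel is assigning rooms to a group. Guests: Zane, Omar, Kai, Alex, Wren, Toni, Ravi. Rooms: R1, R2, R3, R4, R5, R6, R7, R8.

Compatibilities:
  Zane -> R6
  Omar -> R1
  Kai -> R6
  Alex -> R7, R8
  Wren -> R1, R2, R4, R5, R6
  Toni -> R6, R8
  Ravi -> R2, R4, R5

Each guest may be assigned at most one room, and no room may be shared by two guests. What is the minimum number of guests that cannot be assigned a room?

1

A valid assignment of size 6: Zane–R6, Omar–R1, Alex–R7, Wren–R2, Toni–R8, Ravi–R4.
The set {Zane, Kai} has only 1 neighbour ({R6}), so by Hall's theorem at most 6 of the 7 guests can be matched.
That matches 6 of the 7, leaving 1 unmatched; no matching can do better.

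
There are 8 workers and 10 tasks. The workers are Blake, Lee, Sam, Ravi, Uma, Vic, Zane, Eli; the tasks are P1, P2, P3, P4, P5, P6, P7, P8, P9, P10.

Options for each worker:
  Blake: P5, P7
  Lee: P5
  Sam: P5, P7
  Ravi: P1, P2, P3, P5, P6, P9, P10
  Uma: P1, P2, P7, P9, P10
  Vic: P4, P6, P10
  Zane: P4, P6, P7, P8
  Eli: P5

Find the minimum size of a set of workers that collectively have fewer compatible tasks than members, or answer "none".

2

Take S = {Lee, Eli}. Its neighbourhood is {P5}, so |N(S)| = 1 < |S| = 2.
No single vertex violates Hall's condition since each has at least one neighbour, so 2 is the minimum.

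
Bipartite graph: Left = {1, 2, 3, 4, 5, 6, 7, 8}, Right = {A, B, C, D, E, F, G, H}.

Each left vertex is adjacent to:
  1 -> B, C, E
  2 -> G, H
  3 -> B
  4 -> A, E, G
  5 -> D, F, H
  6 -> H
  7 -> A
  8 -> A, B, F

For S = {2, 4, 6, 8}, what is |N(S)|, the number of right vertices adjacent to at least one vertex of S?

The union of neighbours of {2, 4, 6, 8} is {A, B, E, F, G, H}, which has 6 elements.
Since |N(S)| = 6 ≥ |S| = 4, Hall's condition holds for this subset.

6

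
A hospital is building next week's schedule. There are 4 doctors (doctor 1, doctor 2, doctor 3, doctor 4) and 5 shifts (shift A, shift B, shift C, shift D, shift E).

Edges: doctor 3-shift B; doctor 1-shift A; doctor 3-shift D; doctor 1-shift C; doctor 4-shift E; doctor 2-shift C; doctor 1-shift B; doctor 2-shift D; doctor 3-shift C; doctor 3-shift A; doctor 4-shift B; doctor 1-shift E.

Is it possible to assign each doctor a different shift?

A valid assignment of size 4: doctor 1–shift A, doctor 2–shift C, doctor 3–shift D, doctor 4–shift E.
Every doctor is matched, so this matching saturates all of them.

Yes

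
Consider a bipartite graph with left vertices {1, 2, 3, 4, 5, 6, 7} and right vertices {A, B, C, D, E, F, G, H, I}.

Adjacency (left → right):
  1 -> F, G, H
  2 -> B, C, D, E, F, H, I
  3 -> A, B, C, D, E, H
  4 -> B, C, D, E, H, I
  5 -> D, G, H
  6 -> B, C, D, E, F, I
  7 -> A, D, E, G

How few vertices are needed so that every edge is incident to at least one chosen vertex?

{1, 2, 3, 4, 5, 6, 7} is a vertex cover of size 7: every edge has an endpoint in this set.
No smaller cover exists because 1–F, 2–H, 3–A, 4–D, 5–G, 6–B, 7–E is a matching of size 7, and a cover must include an endpoint of each of these disjoint edges (König's theorem).

7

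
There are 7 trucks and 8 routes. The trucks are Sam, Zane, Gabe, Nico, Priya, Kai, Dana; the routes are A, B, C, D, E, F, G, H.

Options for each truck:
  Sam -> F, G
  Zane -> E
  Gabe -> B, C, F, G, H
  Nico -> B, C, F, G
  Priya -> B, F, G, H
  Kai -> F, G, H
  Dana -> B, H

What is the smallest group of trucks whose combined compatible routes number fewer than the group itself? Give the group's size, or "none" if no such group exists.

Take S = {Sam, Gabe, Nico, Priya, Kai, Dana}. Its neighbourhood is {B, C, F, G, H}, so |N(S)| = 5 < |S| = 6.
Every subset of size less than 6 has at least as many neighbours as members, so 6 is the minimum.

6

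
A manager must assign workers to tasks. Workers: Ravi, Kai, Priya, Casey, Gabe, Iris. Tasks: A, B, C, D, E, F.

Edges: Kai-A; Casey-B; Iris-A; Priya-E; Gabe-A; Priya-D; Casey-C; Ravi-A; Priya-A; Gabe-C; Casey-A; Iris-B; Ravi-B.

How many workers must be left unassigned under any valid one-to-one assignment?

One maximum matching: Ravi-B, Kai-A, Priya-E, Casey-C.
The set {Ravi, Kai, Casey, Gabe, Iris} has only 3 neighbours ({A, B, C}), so by Hall's theorem at most 4 of the 6 workers can be matched.
That matches 4 of the 6, leaving 2 unmatched; no matching can do better.

2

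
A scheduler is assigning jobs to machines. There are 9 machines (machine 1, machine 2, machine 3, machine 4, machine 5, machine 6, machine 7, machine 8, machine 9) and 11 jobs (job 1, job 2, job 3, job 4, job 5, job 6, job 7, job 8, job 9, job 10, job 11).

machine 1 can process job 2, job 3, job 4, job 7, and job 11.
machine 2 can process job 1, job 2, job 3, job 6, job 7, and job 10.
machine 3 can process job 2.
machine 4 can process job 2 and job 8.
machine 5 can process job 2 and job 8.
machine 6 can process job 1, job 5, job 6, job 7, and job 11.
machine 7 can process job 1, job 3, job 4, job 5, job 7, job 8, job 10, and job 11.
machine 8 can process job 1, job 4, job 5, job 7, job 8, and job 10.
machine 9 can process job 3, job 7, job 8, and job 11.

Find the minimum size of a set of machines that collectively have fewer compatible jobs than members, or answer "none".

Take S = {machine 3, machine 4, machine 5}. Its neighbourhood is {job 2, job 8}, so |N(S)| = 2 < |S| = 3.
Every subset of size less than 3 has at least as many neighbours as members, so 3 is the minimum.

3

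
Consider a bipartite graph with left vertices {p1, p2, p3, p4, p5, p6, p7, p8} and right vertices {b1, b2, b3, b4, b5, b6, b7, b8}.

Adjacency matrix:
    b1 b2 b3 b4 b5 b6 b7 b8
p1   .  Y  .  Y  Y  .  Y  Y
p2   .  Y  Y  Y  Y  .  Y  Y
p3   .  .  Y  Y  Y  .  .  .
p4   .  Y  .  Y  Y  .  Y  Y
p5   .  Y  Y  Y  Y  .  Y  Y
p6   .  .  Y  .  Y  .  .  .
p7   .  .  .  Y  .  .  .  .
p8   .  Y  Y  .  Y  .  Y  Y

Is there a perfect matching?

No

The set {p1, p2, p3, p4, p5, p6, p7, p8} has only 6 neighbours ({b2, b3, b4, b5, b7, b8}), so by Hall's theorem at most 6 of the 8 left vertices can be matched.
Hence no matching covers every left vertex.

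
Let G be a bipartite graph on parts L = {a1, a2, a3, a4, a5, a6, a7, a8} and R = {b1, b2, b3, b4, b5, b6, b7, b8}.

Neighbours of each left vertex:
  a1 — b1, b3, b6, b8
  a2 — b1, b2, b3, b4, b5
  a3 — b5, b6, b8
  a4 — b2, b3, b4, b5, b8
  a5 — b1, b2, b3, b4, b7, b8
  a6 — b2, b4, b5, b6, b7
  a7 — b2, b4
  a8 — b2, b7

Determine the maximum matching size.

8

One maximum matching: a1–b3, a2–b1, a3–b6, a4–b4, a5–b8, a6–b5, a7–b2, a8–b7.
All 8 left vertices are matched, so no larger matching exists.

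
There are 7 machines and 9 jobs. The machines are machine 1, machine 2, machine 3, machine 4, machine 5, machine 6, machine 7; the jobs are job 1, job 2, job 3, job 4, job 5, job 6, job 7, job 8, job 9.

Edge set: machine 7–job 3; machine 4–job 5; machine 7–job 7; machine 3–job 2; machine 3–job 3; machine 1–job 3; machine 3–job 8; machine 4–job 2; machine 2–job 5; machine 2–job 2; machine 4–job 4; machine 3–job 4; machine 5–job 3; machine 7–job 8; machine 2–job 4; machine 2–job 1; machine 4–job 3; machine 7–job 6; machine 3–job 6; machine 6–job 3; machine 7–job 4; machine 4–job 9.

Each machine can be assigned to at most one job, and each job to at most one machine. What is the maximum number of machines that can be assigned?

One maximum matching: machine 1–job 3, machine 2–job 2, machine 3–job 4, machine 4–job 9, machine 7–job 7.
The set {machine 1, machine 5, machine 6} has only 1 neighbour ({job 3}), so by Hall's theorem at most 5 of the 7 machines can be matched.

5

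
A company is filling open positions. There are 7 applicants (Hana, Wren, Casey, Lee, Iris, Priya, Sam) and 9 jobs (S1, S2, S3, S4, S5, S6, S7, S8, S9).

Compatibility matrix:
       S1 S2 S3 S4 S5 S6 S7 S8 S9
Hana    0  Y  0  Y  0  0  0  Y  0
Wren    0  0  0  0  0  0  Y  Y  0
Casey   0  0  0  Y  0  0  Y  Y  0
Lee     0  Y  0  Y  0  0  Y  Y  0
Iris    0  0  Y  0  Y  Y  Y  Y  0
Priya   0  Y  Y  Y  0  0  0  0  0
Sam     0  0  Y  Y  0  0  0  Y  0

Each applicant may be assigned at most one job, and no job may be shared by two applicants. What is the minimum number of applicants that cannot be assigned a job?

For example, pair Hana-S4, Wren-S8, Casey-S7, Lee-S2, Iris-S6, Priya-S3.
The set {Hana, Wren, Casey, Lee, Priya, Sam} has only 5 neighbours ({S2, S3, S4, S7, S8}), so by Hall's theorem at most 6 of the 7 applicants can be matched.
That matches 6 of the 7, leaving 1 unmatched; no matching can do better.

1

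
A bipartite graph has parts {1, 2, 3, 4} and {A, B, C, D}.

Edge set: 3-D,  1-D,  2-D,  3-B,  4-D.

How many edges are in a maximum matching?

A valid assignment of size 2: 1–D, 3–B.
The set {1, 2, 4} has only 1 neighbour ({D}), so by Hall's theorem at most 2 of the 4 left vertices can be matched.

2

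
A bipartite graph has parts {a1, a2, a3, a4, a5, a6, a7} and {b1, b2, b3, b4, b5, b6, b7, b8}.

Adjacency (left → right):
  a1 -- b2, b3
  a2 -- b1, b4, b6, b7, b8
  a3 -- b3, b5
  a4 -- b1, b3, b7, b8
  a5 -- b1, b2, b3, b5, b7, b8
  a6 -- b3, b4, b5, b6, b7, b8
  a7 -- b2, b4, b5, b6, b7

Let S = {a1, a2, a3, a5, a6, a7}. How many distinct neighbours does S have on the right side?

The union of neighbours of {a1, a2, a3, a5, a6, a7} is {b1, b2, b3, b4, b5, b6, b7, b8}, which has 8 elements.
Since |N(S)| = 8 ≥ |S| = 6, Hall's condition holds for this subset.

8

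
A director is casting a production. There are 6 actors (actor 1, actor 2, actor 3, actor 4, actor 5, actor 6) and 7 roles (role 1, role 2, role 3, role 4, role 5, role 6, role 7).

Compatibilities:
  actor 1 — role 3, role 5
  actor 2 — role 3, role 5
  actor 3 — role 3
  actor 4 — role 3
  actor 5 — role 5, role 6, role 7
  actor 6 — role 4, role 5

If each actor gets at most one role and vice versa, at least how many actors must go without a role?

2

A valid assignment of size 4: actor 1–role 5, actor 2–role 3, actor 5–role 7, actor 6–role 4.
The set {actor 1, actor 2, actor 3, actor 4} has only 2 neighbours ({role 3, role 5}), so by Hall's theorem at most 4 of the 6 actors can be matched.
That matches 4 of the 6, leaving 2 unmatched; no matching can do better.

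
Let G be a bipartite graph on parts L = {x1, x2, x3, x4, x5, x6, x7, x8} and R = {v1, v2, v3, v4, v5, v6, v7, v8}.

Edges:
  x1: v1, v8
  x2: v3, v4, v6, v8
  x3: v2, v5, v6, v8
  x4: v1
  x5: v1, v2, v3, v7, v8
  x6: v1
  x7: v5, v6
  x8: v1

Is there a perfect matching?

The set {x4, x6, x8} has only 1 neighbour ({v1}), so by Hall's theorem at most 6 of the 8 left vertices can be matched.
Hence no matching covers every left vertex.

No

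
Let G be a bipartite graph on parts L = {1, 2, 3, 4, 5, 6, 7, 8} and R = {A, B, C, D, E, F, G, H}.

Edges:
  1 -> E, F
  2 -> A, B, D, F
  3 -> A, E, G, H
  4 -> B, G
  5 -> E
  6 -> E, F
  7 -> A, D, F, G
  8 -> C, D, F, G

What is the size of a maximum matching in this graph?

For example, pair 1–F, 2–B, 3–H, 4–G, 5–E, 7–D, 8–C.
The set {1, 5, 6} has only 2 neighbours ({E, F}), so by Hall's theorem at most 7 of the 8 left vertices can be matched.

7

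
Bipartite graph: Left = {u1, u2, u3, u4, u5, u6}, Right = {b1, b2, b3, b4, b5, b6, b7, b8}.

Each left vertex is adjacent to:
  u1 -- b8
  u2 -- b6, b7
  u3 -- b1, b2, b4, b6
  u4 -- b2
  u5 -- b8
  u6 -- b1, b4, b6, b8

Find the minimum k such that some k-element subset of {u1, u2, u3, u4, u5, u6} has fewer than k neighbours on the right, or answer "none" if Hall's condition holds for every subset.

Take S = {u1, u5}. Its neighbourhood is {b8}, so |N(S)| = 1 < |S| = 2.
No single vertex violates Hall's condition since each has at least one neighbour, so 2 is the minimum.

2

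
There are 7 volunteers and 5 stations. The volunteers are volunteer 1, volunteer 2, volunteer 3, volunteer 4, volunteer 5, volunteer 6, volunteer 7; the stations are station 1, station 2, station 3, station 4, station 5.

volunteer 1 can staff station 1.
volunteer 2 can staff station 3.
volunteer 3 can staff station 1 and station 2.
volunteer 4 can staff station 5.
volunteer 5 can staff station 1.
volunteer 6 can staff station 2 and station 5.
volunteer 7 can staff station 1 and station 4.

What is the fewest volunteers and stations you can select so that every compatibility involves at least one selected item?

5

The 5 edges volunteer 1–station 1, volunteer 2–station 3, volunteer 3–station 2, volunteer 4–station 5, volunteer 7–station 4 form a matching, so any vertex cover needs at least 5 vertices (one per matched edge).
Conversely {volunteer 2, volunteer 7, station 1, station 2, station 5} meets every edge and has exactly 5 vertices, so 5 is optimal.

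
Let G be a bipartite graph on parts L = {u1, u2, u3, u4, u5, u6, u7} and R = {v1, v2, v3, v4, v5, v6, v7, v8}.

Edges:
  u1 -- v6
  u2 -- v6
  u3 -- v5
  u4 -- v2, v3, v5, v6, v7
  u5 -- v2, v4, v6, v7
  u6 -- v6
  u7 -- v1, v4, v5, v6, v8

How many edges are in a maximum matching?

5

For example, pair u1→v6, u3→v5, u4→v3, u5→v2, u7→v1.
The set {u1, u2, u6} has only 1 neighbour ({v6}), so by Hall's theorem at most 5 of the 7 left vertices can be matched.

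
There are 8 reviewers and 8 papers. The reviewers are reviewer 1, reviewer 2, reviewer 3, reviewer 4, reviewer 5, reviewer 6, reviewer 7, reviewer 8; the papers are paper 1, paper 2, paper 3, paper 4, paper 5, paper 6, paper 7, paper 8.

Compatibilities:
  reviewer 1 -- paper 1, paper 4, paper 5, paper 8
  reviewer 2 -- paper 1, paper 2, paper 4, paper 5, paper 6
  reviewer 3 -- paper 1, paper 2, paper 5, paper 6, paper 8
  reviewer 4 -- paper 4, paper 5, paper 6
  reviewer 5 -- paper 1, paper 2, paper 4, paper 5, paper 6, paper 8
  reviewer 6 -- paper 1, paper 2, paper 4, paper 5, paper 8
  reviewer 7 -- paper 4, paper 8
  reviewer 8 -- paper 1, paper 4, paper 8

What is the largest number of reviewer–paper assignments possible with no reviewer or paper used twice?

For example, pair reviewer 1→paper 8, reviewer 2→paper 1, reviewer 3→paper 5, reviewer 4→paper 4, reviewer 5→paper 6, reviewer 6→paper 2.
The set {reviewer 1, reviewer 2, reviewer 3, reviewer 4, reviewer 5, reviewer 6, reviewer 7, reviewer 8} has only 6 neighbours ({paper 1, paper 2, paper 4, paper 5, paper 6, paper 8}), so by Hall's theorem at most 6 of the 8 reviewers can be matched.

6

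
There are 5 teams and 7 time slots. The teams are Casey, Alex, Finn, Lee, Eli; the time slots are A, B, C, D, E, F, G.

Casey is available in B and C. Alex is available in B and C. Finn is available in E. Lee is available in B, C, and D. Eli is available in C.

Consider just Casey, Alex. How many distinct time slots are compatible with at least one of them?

2

The union of neighbours of {Casey, Alex} is {B, C}, which has 2 elements.
Since |N(S)| = 2 ≥ |S| = 2, Hall's condition holds for this subset.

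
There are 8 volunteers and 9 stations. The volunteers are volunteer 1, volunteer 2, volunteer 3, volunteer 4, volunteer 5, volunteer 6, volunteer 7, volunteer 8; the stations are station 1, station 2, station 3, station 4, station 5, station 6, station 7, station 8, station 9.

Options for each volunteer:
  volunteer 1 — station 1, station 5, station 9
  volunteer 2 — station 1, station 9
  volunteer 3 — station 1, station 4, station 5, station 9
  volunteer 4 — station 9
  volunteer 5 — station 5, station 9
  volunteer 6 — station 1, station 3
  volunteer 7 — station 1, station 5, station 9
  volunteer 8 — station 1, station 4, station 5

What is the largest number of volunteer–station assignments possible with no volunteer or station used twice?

One maximum matching: volunteer 1→station 5, volunteer 2→station 1, volunteer 3→station 4, volunteer 4→station 9, volunteer 6→station 3.
The set {volunteer 1, volunteer 2, volunteer 3, volunteer 4, volunteer 5, volunteer 7, volunteer 8} has only 4 neighbours ({station 1, station 4, station 5, station 9}), so by Hall's theorem at most 5 of the 8 volunteers can be matched.

5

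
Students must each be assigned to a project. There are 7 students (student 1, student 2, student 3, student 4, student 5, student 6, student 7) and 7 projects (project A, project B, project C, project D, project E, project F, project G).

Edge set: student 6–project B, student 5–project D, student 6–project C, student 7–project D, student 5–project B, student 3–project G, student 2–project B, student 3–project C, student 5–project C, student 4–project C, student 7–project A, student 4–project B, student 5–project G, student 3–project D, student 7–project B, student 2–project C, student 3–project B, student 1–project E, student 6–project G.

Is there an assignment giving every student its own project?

The set {student 2, student 3, student 4, student 5, student 6} has only 4 neighbours ({project B, project C, project D, project G}), so by Hall's theorem at most 6 of the 7 students can be matched.
Hence no matching covers every student.

No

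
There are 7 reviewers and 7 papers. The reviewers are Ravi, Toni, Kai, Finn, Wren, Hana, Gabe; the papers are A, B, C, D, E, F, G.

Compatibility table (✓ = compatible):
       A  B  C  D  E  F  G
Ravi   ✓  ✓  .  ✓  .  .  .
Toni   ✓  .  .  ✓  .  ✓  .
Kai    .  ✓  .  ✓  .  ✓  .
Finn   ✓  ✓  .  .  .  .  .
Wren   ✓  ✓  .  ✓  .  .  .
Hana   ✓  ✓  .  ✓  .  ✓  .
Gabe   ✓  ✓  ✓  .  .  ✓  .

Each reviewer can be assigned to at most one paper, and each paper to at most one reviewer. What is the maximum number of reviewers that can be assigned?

A valid assignment of size 5: Ravi→A, Toni→D, Kai→F, Finn→B, Gabe→C.
The set {Ravi, Toni, Kai, Finn, Wren, Hana} has only 4 neighbours ({A, B, D, F}), so by Hall's theorem at most 5 of the 7 reviewers can be matched.

5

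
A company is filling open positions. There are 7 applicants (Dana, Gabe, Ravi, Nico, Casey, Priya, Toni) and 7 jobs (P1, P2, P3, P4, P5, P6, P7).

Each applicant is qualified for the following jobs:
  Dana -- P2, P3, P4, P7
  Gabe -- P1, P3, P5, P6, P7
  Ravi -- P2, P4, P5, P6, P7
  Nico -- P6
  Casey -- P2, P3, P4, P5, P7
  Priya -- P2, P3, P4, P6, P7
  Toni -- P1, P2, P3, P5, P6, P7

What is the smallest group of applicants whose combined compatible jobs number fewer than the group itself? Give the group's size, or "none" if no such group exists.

A matching saturating every applicant exists, for instance Dana→P4, Gabe→P3, Ravi→P5, Nico→P6, Casey→P7, Priya→P2, Toni→P1.
By Hall's marriage theorem, this means |N(S)| ≥ |S| for every subset S, so no violating subset exists.

none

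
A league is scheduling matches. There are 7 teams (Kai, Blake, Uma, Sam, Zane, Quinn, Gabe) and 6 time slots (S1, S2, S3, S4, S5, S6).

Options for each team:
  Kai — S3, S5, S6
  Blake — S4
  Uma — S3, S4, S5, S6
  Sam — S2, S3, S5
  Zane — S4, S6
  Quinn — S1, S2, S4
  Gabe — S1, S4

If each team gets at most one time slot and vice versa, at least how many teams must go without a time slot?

1

A valid assignment of size 6: Kai-S5, Blake-S4, Uma-S3, Sam-S2, Zane-S6, Quinn-S1.
The set {Kai, Blake, Uma, Sam, Zane, Quinn, Gabe} has only 6 neighbours ({S1, S2, S3, S4, S5, S6}), so by Hall's theorem at most 6 of the 7 teams can be matched.
That matches 6 of the 7, leaving 1 unmatched; no matching can do better.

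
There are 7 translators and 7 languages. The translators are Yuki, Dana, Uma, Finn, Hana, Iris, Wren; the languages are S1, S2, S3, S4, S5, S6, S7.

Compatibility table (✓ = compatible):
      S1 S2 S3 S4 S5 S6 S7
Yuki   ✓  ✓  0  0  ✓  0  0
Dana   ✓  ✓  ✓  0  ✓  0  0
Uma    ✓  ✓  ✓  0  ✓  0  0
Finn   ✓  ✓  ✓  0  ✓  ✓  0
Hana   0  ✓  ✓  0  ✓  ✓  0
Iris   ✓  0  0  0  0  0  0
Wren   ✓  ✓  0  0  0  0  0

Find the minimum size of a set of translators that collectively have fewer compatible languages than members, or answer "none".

5

Take S = {Yuki, Dana, Uma, Iris, Wren}. Its neighbourhood is {S1, S2, S3, S5}, so |N(S)| = 4 < |S| = 5.
Every subset of size less than 5 has at least as many neighbours as members, so 5 is the minimum.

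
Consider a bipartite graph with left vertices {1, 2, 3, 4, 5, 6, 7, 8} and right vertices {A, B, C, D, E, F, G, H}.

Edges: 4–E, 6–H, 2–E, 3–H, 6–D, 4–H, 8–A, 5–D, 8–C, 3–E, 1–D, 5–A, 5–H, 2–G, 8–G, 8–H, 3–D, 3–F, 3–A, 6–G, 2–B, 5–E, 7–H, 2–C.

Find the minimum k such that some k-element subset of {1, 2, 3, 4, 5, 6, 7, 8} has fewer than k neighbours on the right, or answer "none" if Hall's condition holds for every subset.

none

A matching saturating every left vertex exists, for instance 1→D, 2→B, 3→F, 4→E, 5→A, 6→G, 7→H, 8→C.
By Hall's marriage theorem, this means |N(S)| ≥ |S| for every subset S, so no violating subset exists.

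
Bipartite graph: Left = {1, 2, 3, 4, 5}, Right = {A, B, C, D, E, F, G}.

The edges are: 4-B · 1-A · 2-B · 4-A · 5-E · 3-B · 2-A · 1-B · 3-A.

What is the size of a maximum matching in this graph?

A valid assignment of size 3: 1→A, 2→B, 5→E.
The set {1, 2, 3, 4} has only 2 neighbours ({A, B}), so by Hall's theorem at most 3 of the 5 left vertices can be matched.

3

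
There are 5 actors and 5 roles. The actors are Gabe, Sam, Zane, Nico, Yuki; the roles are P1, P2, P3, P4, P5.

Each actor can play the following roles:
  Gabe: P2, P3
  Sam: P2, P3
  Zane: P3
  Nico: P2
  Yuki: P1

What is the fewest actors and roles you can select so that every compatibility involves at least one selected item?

The 3 edges Gabe–P2, Sam–P3, Yuki–P1 form a matching, so any vertex cover needs at least 3 vertices (one per matched edge).
Conversely {Yuki, P2, P3} meets every edge and has exactly 3 vertices, so 3 is optimal.

3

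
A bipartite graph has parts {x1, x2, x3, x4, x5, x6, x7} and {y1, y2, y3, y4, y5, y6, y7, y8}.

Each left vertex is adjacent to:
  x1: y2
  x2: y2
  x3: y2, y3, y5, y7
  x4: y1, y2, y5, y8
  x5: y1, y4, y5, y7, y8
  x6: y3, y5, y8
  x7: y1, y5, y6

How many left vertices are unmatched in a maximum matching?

A valid assignment of size 6: x1→y2, x3→y3, x4→y5, x5→y7, x6→y8, x7→y1.
The set {x1, x2} has only 1 neighbour ({y2}), so by Hall's theorem at most 6 of the 7 left vertices can be matched.
That matches 6 of the 7, leaving 1 unmatched; no matching can do better.

1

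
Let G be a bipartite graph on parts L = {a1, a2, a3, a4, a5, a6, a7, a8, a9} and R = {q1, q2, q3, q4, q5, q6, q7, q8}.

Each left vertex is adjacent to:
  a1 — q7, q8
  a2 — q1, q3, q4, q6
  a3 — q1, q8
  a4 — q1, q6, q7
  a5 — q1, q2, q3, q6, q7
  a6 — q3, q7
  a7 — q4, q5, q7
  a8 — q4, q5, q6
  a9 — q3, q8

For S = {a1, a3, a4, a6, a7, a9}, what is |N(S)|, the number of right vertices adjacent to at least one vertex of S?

7

The union of neighbours of {a1, a3, a4, a6, a7, a9} is {q1, q3, q4, q5, q6, q7, q8}, which has 7 elements.
Since |N(S)| = 7 ≥ |S| = 6, Hall's condition holds for this subset.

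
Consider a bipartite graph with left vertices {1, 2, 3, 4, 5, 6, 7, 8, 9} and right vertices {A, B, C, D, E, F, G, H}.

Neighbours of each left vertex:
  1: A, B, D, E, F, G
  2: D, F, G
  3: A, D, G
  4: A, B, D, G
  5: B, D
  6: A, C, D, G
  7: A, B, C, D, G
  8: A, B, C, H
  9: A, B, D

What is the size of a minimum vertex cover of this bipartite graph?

8

{1, 2, 8, A, B, C, D, G} is a vertex cover of size 8: every edge has an endpoint in this set.
No smaller cover exists because 1–E, 2–F, 3–A, 4–B, 5–D, 6–C, 7–G, 8–H is a matching of size 8, and a cover must include an endpoint of each of these disjoint edges (König's theorem).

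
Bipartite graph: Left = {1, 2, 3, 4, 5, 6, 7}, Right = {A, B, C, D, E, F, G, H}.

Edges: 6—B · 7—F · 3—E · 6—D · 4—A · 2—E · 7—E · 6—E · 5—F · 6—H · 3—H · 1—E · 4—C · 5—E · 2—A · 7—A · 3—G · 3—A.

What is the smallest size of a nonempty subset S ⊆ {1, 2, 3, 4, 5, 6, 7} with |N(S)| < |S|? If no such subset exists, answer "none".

Take S = {1, 2, 5, 7}. Its neighbourhood is {A, E, F}, so |N(S)| = 3 < |S| = 4.
Every subset of size less than 4 has at least as many neighbours as members, so 4 is the minimum.

4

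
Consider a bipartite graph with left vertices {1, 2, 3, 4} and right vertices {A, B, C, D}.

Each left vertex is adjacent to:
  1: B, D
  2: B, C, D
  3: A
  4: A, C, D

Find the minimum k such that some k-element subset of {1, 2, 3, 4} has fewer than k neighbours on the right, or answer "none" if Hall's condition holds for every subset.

none

A matching saturating every left vertex exists, for instance 1→D, 2→B, 3→A, 4→C.
By Hall's marriage theorem, this means |N(S)| ≥ |S| for every subset S, so no violating subset exists.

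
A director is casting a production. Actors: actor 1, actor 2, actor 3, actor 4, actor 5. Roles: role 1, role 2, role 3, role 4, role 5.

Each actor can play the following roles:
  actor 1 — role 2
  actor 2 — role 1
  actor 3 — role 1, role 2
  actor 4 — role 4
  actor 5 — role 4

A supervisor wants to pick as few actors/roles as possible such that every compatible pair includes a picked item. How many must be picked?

3

The 3 edges actor 1–role 2, actor 2–role 1, actor 4–role 4 form a matching, so any vertex cover needs at least 3 vertices (one per matched edge).
Conversely {role 1, role 2, role 4} meets every edge and has exactly 3 vertices, so 3 is optimal.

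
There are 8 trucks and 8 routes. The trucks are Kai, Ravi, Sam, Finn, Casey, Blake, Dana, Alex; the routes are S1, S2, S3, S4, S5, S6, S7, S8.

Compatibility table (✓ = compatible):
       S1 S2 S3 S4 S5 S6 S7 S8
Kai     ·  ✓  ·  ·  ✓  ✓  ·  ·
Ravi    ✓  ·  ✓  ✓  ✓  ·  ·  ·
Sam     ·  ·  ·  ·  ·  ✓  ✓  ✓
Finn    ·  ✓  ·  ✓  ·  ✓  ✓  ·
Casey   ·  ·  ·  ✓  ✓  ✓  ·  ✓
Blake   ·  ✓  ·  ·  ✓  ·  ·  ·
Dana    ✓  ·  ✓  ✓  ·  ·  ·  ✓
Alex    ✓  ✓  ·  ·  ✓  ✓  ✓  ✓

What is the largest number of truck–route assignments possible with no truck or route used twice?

8

For example, pair Kai-S6, Ravi-S1, Sam-S7, Finn-S4, Casey-S8, Blake-S5, Dana-S3, Alex-S2.
All 8 trucks are matched, so no larger matching exists.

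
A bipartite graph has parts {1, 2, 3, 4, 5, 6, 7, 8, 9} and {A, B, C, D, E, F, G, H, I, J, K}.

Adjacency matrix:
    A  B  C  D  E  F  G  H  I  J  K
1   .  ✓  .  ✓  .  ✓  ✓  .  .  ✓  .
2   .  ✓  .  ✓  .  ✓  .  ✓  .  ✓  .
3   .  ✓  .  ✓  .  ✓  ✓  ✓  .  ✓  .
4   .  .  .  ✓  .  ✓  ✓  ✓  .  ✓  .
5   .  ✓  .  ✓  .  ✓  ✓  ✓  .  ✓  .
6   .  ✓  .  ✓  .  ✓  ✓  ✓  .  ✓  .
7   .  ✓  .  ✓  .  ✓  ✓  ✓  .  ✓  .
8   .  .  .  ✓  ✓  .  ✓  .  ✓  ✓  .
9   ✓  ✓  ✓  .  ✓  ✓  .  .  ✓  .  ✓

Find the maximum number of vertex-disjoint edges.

A valid assignment of size 8: 1→D, 2→F, 3→B, 4→H, 5→G, 6→J, 8→E, 9→A.
The set {1, 2, 3, 4, 5, 6, 7} has only 6 neighbours ({B, D, F, G, H, J}), so by Hall's theorem at most 8 of the 9 left vertices can be matched.

8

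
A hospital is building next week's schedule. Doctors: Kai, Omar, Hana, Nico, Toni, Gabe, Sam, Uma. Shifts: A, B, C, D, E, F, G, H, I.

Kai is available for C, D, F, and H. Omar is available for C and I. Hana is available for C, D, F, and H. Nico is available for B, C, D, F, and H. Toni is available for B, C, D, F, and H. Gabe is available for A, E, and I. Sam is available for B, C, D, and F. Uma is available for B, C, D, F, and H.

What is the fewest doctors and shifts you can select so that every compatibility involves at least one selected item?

7

{Omar, Gabe, B, C, D, F, H} is a vertex cover of size 7: every edge has an endpoint in this set.
No smaller cover exists because Kai–C, Omar–I, Hana–D, Nico–H, Toni–F, Gabe–E, Sam–B is a matching of size 7, and a cover must include an endpoint of each of these disjoint edges (König's theorem).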